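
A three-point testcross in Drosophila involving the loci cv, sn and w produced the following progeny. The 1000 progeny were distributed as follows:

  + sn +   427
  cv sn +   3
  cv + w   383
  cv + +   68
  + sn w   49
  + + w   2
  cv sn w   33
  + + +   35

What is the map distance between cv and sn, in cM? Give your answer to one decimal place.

7.3 cM

The two most frequent reciprocal classes, cv + w and + sn +, are the parental types, so the F1 was cv + w / + sn +.
The two rarest classes, + + w and cv sn +, are the double crossovers. Comparing them with the parentals, only the cv allele has switched, so cv is the middle locus and the order is sn – cv – w.
Crossovers in the sn–cv interval produce the single-crossover classes cv sn w and + + + (33 + 35 = 68) plus the double crossovers (5).
RF(sn–cv) = (68 + 5) / 1000 = 73/1000 = 0.0730 → 7.3 cM.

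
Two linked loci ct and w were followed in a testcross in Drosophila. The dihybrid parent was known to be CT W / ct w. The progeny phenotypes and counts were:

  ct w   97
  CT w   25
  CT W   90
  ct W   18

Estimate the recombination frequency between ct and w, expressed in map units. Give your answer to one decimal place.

18.7 map units

The recombinant classes are CT w and ct W: 25 + 18 = 43.
Recombination frequency = 43/230 = 0.1870 ≈ 18.7%, i.e. 18.7 map units.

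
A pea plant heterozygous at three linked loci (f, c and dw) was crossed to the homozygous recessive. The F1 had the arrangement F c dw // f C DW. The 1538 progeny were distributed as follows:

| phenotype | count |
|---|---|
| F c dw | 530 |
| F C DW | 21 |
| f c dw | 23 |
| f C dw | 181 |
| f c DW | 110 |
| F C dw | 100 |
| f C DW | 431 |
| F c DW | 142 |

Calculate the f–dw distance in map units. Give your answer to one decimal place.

23.9 map units

The two rarest classes, f c dw and F C DW, are the double crossovers. Comparing them with the parentals, only the f allele has switched, so f is the middle locus and the order is c – f – dw.
Crossovers in the f–dw interval produce the single-crossover classes F c DW and f C dw (142 + 181 = 323) plus the double crossovers (44).
RF(f–dw) = (323 + 44) / 1538 = 367/1538 = 0.2386 → 23.9 map units.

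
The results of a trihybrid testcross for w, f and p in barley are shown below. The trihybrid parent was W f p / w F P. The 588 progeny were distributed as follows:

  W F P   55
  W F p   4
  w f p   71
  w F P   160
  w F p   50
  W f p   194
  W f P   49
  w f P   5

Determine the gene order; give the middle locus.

f

The two rarest classes, W F p and w f P, are the double crossovers. Comparing them with the parentals, only the f allele has switched, so f is the middle locus and the order is w – f – p.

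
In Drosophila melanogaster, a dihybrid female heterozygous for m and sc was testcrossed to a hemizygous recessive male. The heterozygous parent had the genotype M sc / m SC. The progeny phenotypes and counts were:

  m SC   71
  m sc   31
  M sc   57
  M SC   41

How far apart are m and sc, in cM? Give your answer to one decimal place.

36.0 cM

The recombinant classes are M SC and m sc: 41 + 31 = 72.
Recombination frequency = 72/200 = 0.3600 ≈ 36.0%, i.e. 36.0 cM.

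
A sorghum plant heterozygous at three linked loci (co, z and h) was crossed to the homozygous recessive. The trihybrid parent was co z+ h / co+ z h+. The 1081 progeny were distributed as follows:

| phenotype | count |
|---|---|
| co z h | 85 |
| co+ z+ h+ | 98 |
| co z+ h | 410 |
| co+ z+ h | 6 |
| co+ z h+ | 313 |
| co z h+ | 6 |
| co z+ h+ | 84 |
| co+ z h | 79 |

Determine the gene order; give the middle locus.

co

The two rarest classes, co+ z+ h and co z h+, are the double crossovers. Comparing them with the parentals, only the co allele has switched, so co is the middle locus and the order is h – co – z.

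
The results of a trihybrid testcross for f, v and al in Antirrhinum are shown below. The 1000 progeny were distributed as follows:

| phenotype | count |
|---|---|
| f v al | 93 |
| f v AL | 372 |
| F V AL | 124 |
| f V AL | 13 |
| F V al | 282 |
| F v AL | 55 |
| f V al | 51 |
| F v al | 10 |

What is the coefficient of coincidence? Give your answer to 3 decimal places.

0.743

The two most frequent reciprocal classes, f v AL and F V al, are the parental types, so the F1 was f v AL / F V al.
The two rarest classes, f V AL and F v al, are the double crossovers. Comparing them with the parentals, only the v allele has switched, so v is the middle locus and the order is al – v – f.
al–v: (217 + 23)/1000 = 0.2400; v–f: (106 + 23)/1000 = 0.1290.
Expected DCO frequency = 0.2400 × 0.1290 ≈ 0.03096; observed = 23/1000 ≈ 0.02300.
Coefficient of coincidence = 0.02300/0.03096 ≈ 0.743.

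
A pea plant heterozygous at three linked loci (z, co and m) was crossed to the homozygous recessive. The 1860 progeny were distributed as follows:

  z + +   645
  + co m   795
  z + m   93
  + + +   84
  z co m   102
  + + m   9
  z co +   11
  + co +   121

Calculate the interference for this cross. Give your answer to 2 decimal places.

0.23

The two most frequent reciprocal classes, + co m and z + +, are the parental types, so the F1 was + co m / z + +.
The two rarest classes, + + m and z co +, are the double crossovers. Comparing them with the parentals, only the co allele has switched, so co is the middle locus and the order is m – co – z.
m–co: (214 + 20)/1860 = 0.1258; co–z: (186 + 20)/1860 = 0.1108.
Expected DCO frequency = 0.1258 × 0.1108 ≈ 0.01394; observed = 20/1860 ≈ 0.01075.
Coefficient of coincidence = 0.01075/0.01394 ≈ 0.77; interference = 1 − 0.77 = 0.23.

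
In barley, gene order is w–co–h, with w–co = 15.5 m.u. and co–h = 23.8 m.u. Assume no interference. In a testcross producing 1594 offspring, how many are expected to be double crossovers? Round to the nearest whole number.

59

Map distances give recombination frequencies of 0.155 and 0.238 for the two intervals.
With no interference, expected double-crossover frequency = 0.155 × 0.238 = 0.03689.
Expected number = 0.03689 × 1594 = 58.80 ≈ 59.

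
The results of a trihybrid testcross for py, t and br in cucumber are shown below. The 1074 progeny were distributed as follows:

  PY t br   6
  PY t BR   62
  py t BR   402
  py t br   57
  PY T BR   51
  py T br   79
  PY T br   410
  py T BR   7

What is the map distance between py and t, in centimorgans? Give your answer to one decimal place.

The two most frequent reciprocal classes, py t BR and PY T br, are the parental types, so the F1 was py t BR / PY T br.
The two rarest classes, py T BR and PY t br, are the double crossovers. Comparing them with the parentals, only the t allele has switched, so t is the middle locus and the order is py – t – br.
Crossovers in the py–t interval produce the single-crossover classes PY t BR and py T br (62 + 79 = 141) plus the double crossovers (13).
RF(py–t) = (141 + 13) / 1074 = 154/1074 = 0.1434 → 14.3 centimorgans.

14.3 centimorgans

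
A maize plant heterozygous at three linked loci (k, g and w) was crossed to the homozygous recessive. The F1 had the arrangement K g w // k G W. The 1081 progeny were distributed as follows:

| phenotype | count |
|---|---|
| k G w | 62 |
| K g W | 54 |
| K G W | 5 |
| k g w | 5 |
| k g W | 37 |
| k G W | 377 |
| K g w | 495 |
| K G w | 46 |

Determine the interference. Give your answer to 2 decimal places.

0.08

The two rarest classes, k g w and K G W, are the double crossovers. Comparing them with the parentals, only the k allele has switched, so k is the middle locus and the order is w – k – g.
w–k: (116 + 10)/1081 = 0.1166; k–g: (83 + 10)/1081 = 0.0860.
Expected DCO frequency = 0.1166 × 0.0860 ≈ 0.01003; observed = 10/1081 ≈ 0.00925.
Coefficient of coincidence = 0.00925/0.01003 ≈ 0.92; interference = 1 − 0.92 = 0.08.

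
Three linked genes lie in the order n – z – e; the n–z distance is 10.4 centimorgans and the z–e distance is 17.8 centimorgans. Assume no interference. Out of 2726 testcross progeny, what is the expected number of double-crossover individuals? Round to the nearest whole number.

Map distances give recombination frequencies of 0.104 and 0.178 for the two intervals.
With no interference, expected double-crossover frequency = 0.104 × 0.178 = 0.01851.
Expected number = 0.01851 × 2726 = 50.46 ≈ 50.

50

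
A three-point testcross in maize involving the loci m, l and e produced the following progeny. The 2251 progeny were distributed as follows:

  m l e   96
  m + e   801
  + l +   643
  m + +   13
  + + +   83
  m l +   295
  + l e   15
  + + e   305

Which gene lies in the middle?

e

The two most frequent reciprocal classes, m + e and + l +, are the parental types, so the F1 was m + e / + l +.
The two rarest classes, m + + and + l e, are the double crossovers. Comparing them with the parentals, only the e allele has switched, so e is the middle locus and the order is m – e – l.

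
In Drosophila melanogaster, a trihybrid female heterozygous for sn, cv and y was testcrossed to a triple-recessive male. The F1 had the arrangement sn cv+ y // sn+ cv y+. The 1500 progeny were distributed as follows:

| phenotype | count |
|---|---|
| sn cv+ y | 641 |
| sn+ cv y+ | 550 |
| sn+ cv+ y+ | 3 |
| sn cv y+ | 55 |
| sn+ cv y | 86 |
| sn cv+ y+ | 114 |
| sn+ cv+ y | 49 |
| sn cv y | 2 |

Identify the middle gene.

cv

The two rarest classes, sn cv y and sn+ cv+ y+, are the double crossovers. Comparing them with the parentals, only the cv allele has switched, so cv is the middle locus and the order is sn – cv – y.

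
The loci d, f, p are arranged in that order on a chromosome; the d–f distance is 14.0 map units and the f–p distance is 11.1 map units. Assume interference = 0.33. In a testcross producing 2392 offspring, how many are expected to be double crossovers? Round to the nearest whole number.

Map distances give recombination frequencies of 0.140 and 0.111 for the two intervals.
With interference 0.33 (so coincidence = 0.67), expected double-crossover frequency = 0.140 × 0.111 × 0.67 = 0.01041.
Expected number = 0.01041 × 2392 = 24.91 ≈ 25.

25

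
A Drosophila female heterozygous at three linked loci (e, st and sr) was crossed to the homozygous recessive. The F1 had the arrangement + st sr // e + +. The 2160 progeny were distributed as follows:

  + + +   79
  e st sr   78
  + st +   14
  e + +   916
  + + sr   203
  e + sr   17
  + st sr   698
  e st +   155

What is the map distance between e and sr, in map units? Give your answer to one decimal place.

The two rarest classes, + st + and e + sr, are the double crossovers. Comparing them with the parentals, only the sr allele has switched, so sr is the middle locus and the order is e – sr – st.
Crossovers in the e–sr interval produce the single-crossover classes e st sr and + + + (78 + 79 = 157) plus the double crossovers (31).
RF(e–sr) = (157 + 31) / 2160 = 188/2160 = 0.0870 → 8.7 map units.

8.7 map units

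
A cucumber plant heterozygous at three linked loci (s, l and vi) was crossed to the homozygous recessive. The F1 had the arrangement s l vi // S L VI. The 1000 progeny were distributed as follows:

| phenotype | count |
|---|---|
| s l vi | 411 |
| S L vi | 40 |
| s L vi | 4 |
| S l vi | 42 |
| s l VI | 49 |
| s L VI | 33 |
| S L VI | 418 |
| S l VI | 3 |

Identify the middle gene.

The two rarest classes, s L vi and S l VI, are the double crossovers. Comparing them with the parentals, only the l allele has switched, so l is the middle locus and the order is s – l – vi.

l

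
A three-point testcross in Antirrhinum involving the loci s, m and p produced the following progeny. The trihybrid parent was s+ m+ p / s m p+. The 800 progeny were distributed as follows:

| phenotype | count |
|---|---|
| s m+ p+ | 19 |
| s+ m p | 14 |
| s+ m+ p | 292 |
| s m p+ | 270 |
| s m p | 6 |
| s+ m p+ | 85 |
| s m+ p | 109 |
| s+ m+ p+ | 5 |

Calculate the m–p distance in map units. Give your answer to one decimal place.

The two rarest classes, s+ m+ p+ and s m p, are the double crossovers. Comparing them with the parentals, only the p allele has switched, so p is the middle locus and the order is m – p – s.
Crossovers in the m–p interval produce the single-crossover classes s+ m p and s m+ p+ (14 + 19 = 33) plus the double crossovers (11).
RF(m–p) = (33 + 11) / 800 = 44/800 = 0.0550 → 5.5 map units.

5.5 map units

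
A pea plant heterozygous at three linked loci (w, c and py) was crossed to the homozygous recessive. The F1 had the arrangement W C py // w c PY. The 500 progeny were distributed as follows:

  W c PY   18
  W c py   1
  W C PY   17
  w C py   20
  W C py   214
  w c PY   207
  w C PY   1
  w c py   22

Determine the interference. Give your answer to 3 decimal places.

0.390

The two rarest classes, W c py and w C PY, are the double crossovers. Comparing them with the parentals, only the c allele has switched, so c is the middle locus and the order is py – c – w.
py–c: (39 + 2)/500 = 0.0820; c–w: (38 + 2)/500 = 0.0800.
Expected DCO frequency = 0.0820 × 0.0800 ≈ 0.00656; observed = 2/500 ≈ 0.00400.
Coefficient of coincidence = 0.00400/0.00656 ≈ 0.610; interference = 1 − 0.610 = 0.390.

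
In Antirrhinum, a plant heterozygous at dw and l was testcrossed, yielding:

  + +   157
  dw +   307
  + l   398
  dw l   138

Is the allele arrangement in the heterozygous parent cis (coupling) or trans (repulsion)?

The two most frequent classes are + l (398) and dw + (307); these are the parental (non-recombinant) types.
So the F1 carried + l on one chromosome and dw + on the other — the recessive alleles are on opposite chromosomes (trans / repulsion).

trans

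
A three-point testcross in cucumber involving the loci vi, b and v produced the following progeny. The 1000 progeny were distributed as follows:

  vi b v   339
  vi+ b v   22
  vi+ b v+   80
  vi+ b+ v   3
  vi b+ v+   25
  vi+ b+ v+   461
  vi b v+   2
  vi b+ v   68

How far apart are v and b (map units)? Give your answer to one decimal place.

The two most frequent reciprocal classes, vi b v and vi+ b+ v+, are the parental types, so the F1 was vi b v / vi+ b+ v+.
The two rarest classes, vi b v+ and vi+ b+ v, are the double crossovers. Comparing them with the parentals, only the v allele has switched, so v is the middle locus and the order is b – v – vi.
Crossovers in the b–v interval produce the single-crossover classes vi b+ v and vi+ b v+ (68 + 80 = 148) plus the double crossovers (5).
RF(b–v) = (148 + 5) / 1000 = 153/1000 = 0.1530 → 15.3 map units.

15.3 map units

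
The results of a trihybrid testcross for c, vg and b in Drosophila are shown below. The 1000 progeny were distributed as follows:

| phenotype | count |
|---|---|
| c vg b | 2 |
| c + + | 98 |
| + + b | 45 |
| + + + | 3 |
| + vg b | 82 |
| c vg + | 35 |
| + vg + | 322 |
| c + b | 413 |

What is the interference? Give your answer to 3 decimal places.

The two most frequent reciprocal classes, + vg + and c + b, are the parental types, so the F1 was + vg + / c + b.
The two rarest classes, + + + and c vg b, are the double crossovers. Comparing them with the parentals, only the vg allele has switched, so vg is the middle locus and the order is b – vg – c.
b–vg: (180 + 5)/1000 = 0.1850; vg–c: (80 + 5)/1000 = 0.0850.
Expected DCO frequency = 0.1850 × 0.0850 ≈ 0.01572; observed = 5/1000 ≈ 0.00500.
Coefficient of coincidence = 0.00500/0.01572 ≈ 0.318; interference = 1 − 0.318 = 0.682.

0.682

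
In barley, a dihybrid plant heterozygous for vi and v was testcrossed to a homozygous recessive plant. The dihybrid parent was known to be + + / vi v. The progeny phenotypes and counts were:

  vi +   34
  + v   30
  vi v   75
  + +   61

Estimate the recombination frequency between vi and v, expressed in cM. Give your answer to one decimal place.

32.0 cM

The recombinant classes are + v and vi +: 30 + 34 = 64.
Recombination frequency = 64/200 = 0.3200 ≈ 32.0%, i.e. 32.0 cM.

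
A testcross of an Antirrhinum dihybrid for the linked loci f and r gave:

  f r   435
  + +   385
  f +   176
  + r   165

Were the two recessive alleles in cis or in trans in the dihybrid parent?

The two most frequent classes are + + (385) and f r (435); these are the parental (non-recombinant) types.
So the F1 carried + + on one chromosome and f r on the other — the recessive alleles are on the same chromosome (cis / coupling).

cis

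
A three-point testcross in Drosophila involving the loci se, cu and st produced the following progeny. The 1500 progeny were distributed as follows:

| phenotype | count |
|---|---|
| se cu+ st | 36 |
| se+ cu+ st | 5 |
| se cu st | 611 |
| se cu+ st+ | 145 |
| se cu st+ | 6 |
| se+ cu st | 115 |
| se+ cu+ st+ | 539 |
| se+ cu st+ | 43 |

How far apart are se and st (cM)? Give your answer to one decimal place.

18.1 cM

The two most frequent reciprocal classes, se cu st and se+ cu+ st+, are the parental types, so the F1 was se cu st / se+ cu+ st+.
The two rarest classes, se cu st+ and se+ cu+ st, are the double crossovers. Comparing them with the parentals, only the st allele has switched, so st is the middle locus and the order is se – st – cu.
Crossovers in the se–st interval produce the single-crossover classes se+ cu st and se cu+ st+ (115 + 145 = 260) plus the double crossovers (11).
RF(se–st) = (260 + 11) / 1500 = 271/1500 = 0.1807 → 18.1 cM.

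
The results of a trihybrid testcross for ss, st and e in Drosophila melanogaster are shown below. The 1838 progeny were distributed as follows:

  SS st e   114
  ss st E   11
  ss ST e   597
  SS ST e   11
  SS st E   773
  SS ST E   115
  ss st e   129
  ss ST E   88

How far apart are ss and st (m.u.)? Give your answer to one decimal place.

The two most frequent reciprocal classes, SS st E and ss ST e, are the parental types, so the F1 was SS st E / ss ST e.
The two rarest classes, ss st E and SS ST e, are the double crossovers. Comparing them with the parentals, only the ss allele has switched, so ss is the middle locus and the order is e – ss – st.
Crossovers in the ss–st interval produce the single-crossover classes SS ST E and ss st e (115 + 129 = 244) plus the double crossovers (22).
RF(ss–st) = (244 + 22) / 1838 = 266/1838 = 0.1447 → 14.5 m.u.

14.5 m.u.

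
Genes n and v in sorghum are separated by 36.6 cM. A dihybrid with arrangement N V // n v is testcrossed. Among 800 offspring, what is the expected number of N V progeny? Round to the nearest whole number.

A map distance of 36.6 cM corresponds to a recombination frequency of 0.366.
The F1 is N V / n v, so N V is a parental gamete class with expected frequency (1 − r)/2 = 0.634/2 = 0.3170.
Expected number = 0.3170 × 800 = 253.60 ≈ 254.

254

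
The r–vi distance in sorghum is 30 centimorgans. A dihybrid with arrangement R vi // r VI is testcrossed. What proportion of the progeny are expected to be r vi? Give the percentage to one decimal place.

A map distance of 30 centimorgans corresponds to a recombination frequency of 0.300.
The F1 is R vi / r VI, so r vi is a recombinant gamete class with expected frequency r/2 = 0.300/2 = 0.1500.
That is 0.1500 = 15.0% of the progeny.

15.0%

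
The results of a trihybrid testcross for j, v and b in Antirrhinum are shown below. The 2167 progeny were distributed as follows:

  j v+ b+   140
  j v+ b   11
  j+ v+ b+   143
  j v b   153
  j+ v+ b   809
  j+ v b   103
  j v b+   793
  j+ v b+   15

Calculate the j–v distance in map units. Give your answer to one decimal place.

The two most frequent reciprocal classes, j v b+ and j+ v+ b, are the parental types, so the F1 was j v b+ / j+ v+ b.
The two rarest classes, j+ v b+ and j v+ b, are the double crossovers. Comparing them with the parentals, only the j allele has switched, so j is the middle locus and the order is v – j – b.
Crossovers in the v–j interval produce the single-crossover classes j v+ b+ and j+ v b (140 + 103 = 243) plus the double crossovers (26).
RF(v–j) = (243 + 26) / 2167 = 269/2167 = 0.1241 → 12.4 map units.

12.4 map units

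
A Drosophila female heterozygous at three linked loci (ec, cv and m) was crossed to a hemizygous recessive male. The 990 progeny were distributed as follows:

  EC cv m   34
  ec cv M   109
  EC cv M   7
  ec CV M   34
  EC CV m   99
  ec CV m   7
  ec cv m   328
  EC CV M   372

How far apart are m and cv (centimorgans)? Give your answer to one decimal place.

The two most frequent reciprocal classes, EC CV M and ec cv m, are the parental types, so the F1 was EC CV M / ec cv m.
The two rarest classes, EC cv M and ec CV m, are the double crossovers. Comparing them with the parentals, only the cv allele has switched, so cv is the middle locus and the order is m – cv – ec.
Crossovers in the m–cv interval produce the single-crossover classes EC CV m and ec cv M (99 + 109 = 208) plus the double crossovers (14).
RF(m–cv) = (208 + 14) / 990 = 222/990 = 0.2242 → 22.4 centimorgans.

22.4 centimorgans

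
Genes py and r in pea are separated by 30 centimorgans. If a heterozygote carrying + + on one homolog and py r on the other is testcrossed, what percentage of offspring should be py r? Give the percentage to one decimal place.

A map distance of 30 centimorgans corresponds to a recombination frequency of 0.300.
The F1 is + + / py r, so py r is a parental gamete class with expected frequency (1 − r)/2 = 0.700/2 = 0.3500.
That is 0.3500 = 35.0% of the progeny.

35.0%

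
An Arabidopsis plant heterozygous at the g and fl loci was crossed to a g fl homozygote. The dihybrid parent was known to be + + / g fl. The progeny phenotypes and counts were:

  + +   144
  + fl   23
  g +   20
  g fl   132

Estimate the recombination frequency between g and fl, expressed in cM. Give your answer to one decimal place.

13.5 cM

The recombinant classes are + fl and g +: 23 + 20 = 43.
Recombination frequency = 43/319 = 0.1348 ≈ 13.5%, i.e. 13.5 cM.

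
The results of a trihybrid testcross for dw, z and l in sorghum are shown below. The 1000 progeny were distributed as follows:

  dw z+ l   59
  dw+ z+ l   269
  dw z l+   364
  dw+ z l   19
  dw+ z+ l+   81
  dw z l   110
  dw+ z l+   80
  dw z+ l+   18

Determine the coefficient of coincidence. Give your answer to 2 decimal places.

The two most frequent reciprocal classes, dw z l+ and dw+ z+ l, are the parental types, so the F1 was dw z l+ / dw+ z+ l.
The two rarest classes, dw z+ l+ and dw+ z l, are the double crossovers. Comparing them with the parentals, only the z allele has switched, so z is the middle locus and the order is dw – z – l.
dw–z: (139 + 37)/1000 = 0.1760; z–l: (191 + 37)/1000 = 0.2280.
Expected DCO frequency = 0.1760 × 0.2280 ≈ 0.04013; observed = 37/1000 ≈ 0.03700.
Coefficient of coincidence = 0.03700/0.04013 ≈ 0.92.

0.92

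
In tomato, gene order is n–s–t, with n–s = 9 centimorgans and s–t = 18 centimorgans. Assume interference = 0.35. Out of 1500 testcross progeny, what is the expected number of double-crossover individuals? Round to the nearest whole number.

Map distances give recombination frequencies of 0.090 and 0.180 for the two intervals.
With interference 0.35 (so coincidence = 0.65), expected double-crossover frequency = 0.090 × 0.180 × 0.65 = 0.01053.
Expected number = 0.01053 × 1500 = 15.79 ≈ 16.

16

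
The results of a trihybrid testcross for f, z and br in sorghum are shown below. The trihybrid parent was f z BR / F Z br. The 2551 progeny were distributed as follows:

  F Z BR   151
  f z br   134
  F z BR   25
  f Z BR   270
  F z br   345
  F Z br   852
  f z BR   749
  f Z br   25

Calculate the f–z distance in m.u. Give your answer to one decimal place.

26.1 m.u.

The two rarest classes, F z BR and f Z br, are the double crossovers. Comparing them with the parentals, only the f allele has switched, so f is the middle locus and the order is z – f – br.
Crossovers in the z–f interval produce the single-crossover classes f Z BR and F z br (270 + 345 = 615) plus the double crossovers (50).
RF(z–f) = (615 + 50) / 2551 = 665/2551 = 0.2607 → 26.1 m.u.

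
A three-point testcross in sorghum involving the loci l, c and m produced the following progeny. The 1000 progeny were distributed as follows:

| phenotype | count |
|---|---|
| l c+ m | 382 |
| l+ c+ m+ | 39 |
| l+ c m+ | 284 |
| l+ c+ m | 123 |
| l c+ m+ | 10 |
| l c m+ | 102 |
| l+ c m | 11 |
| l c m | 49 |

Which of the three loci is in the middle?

m

The two most frequent reciprocal classes, l c+ m and l+ c m+, are the parental types, so the F1 was l c+ m / l+ c m+.
The two rarest classes, l c+ m+ and l+ c m, are the double crossovers. Comparing them with the parentals, only the m allele has switched, so m is the middle locus and the order is c – m – l.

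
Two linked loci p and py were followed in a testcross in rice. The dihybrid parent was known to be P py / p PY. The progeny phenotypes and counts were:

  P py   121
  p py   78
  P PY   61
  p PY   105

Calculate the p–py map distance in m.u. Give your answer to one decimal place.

38.1 m.u.

The recombinant classes are P PY and p py: 61 + 78 = 139.
Recombination frequency = 139/365 = 0.3808 ≈ 38.1%, i.e. 38.1 m.u.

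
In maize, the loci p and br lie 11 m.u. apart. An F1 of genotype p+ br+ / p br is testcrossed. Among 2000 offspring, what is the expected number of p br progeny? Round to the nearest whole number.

A map distance of 11 m.u. corresponds to a recombination frequency of 0.110.
The F1 is p+ br+ / p br, so p br is a parental gamete class with expected frequency (1 − r)/2 = 0.890/2 = 0.4450.
Expected number = 0.4450 × 2000 = 890.00 ≈ 890.

890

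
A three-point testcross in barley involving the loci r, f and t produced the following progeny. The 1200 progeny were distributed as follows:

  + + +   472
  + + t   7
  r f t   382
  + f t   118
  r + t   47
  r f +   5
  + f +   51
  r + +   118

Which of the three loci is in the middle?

t

The two most frequent reciprocal classes, + + + and r f t, are the parental types, so the F1 was + + + / r f t.
The two rarest classes, + + t and r f +, are the double crossovers. Comparing them with the parentals, only the t allele has switched, so t is the middle locus and the order is f – t – r.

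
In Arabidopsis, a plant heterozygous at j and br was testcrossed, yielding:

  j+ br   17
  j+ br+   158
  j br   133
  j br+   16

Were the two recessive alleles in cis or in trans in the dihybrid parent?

The two most frequent classes are j+ br+ (158) and j br (133); these are the parental (non-recombinant) types.
So the F1 carried j+ br+ on one chromosome and j br on the other — the recessive alleles are on the same chromosome (cis / coupling).

cis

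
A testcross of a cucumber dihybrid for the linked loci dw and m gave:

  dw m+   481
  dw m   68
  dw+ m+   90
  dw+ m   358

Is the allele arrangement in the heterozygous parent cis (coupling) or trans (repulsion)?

The two most frequent classes are dw+ m (358) and dw m+ (481); these are the parental (non-recombinant) types.
So the F1 carried dw+ m on one chromosome and dw m+ on the other — the recessive alleles are on opposite chromosomes (trans / repulsion).

trans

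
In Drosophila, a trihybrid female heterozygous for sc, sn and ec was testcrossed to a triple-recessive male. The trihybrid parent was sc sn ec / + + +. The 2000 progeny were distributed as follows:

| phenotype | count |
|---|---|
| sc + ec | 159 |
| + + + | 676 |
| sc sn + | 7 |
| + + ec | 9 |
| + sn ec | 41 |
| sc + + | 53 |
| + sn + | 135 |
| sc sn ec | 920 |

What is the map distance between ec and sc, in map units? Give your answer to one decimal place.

5.5 map units

The two rarest classes, sc sn + and + + ec, are the double crossovers. Comparing them with the parentals, only the ec allele has switched, so ec is the middle locus and the order is sc – ec – sn.
Crossovers in the sc–ec interval produce the single-crossover classes + sn ec and sc + + (41 + 53 = 94) plus the double crossovers (16).
RF(sc–ec) = (94 + 16) / 2000 = 110/2000 = 0.0550 → 5.5 map units.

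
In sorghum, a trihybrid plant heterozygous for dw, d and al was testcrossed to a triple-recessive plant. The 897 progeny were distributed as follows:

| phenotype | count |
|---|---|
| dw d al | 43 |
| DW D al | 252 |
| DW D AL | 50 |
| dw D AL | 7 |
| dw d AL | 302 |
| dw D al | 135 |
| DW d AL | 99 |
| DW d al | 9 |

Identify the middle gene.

The two most frequent reciprocal classes, dw d AL and DW D al, are the parental types, so the F1 was dw d AL / DW D al.
The two rarest classes, dw D AL and DW d al, are the double crossovers. Comparing them with the parentals, only the d allele has switched, so d is the middle locus and the order is dw – d – al.

d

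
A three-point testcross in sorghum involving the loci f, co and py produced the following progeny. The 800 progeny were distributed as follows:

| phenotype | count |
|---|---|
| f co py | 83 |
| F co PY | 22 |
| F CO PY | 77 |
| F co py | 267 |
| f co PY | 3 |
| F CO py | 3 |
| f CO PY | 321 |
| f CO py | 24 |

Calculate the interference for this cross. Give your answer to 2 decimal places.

0.44

The two most frequent reciprocal classes, f CO PY and F co py, are the parental types, so the F1 was f CO PY / F co py.
The two rarest classes, f co PY and F CO py, are the double crossovers. Comparing them with the parentals, only the co allele has switched, so co is the middle locus and the order is f – co – py.
f–co: (160 + 6)/800 = 0.2075; co–py: (46 + 6)/800 = 0.0650.
Expected DCO frequency = 0.2075 × 0.0650 ≈ 0.01349; observed = 6/800 ≈ 0.00750.
Coefficient of coincidence = 0.00750/0.01349 ≈ 0.56; interference = 1 − 0.56 = 0.44.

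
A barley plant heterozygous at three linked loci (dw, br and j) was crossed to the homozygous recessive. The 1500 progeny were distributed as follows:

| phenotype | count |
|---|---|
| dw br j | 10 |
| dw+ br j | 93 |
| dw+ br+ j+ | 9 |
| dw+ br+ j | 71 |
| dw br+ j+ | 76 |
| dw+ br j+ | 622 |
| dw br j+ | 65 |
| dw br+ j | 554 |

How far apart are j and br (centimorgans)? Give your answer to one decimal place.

12.5 centimorgans

The two most frequent reciprocal classes, dw br+ j and dw+ br j+, are the parental types, so the F1 was dw br+ j / dw+ br j+.
The two rarest classes, dw br j and dw+ br+ j+, are the double crossovers. Comparing them with the parentals, only the br allele has switched, so br is the middle locus and the order is j – br – dw.
Crossovers in the j–br interval produce the single-crossover classes dw br+ j+ and dw+ br j (76 + 93 = 169) plus the double crossovers (19).
RF(j–br) = (169 + 19) / 1500 = 188/1500 = 0.1253 → 12.5 centimorgans.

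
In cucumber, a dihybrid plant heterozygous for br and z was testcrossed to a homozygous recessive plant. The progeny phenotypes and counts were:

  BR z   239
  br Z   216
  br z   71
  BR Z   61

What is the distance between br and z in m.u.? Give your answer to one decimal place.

The two most frequent classes, BR z (239) and br Z (216), are the parental types, so the F1 was BR z / br Z.
The recombinant classes are BR Z and br z: 61 + 71 = 132.
Recombination frequency = 132/587 = 0.2249 ≈ 22.5%, i.e. 22.5 m.u.

22.5 m.u.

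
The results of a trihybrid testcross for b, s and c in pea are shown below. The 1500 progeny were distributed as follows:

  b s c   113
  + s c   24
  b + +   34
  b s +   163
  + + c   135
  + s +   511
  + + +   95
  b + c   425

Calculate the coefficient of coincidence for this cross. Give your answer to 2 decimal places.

The two most frequent reciprocal classes, b + c and + s +, are the parental types, so the F1 was b + c / + s +.
The two rarest classes, b + + and + s c, are the double crossovers. Comparing them with the parentals, only the c allele has switched, so c is the middle locus and the order is s – c – b.
s–c: (208 + 58)/1500 = 0.1773; c–b: (298 + 58)/1500 = 0.2373.
Expected DCO frequency = 0.1773 × 0.2373 ≈ 0.04207; observed = 58/1500 ≈ 0.03867.
Coefficient of coincidence = 0.03867/0.04207 ≈ 0.92.

0.92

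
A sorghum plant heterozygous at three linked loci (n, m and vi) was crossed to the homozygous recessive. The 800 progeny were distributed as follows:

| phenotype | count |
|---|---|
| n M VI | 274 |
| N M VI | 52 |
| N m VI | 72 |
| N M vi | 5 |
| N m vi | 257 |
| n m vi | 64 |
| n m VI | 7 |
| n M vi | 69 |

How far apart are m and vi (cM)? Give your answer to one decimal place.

The two most frequent reciprocal classes, N m vi and n M VI, are the parental types, so the F1 was N m vi / n M VI.
The two rarest classes, N M vi and n m VI, are the double crossovers. Comparing them with the parentals, only the m allele has switched, so m is the middle locus and the order is n – m – vi.
Crossovers in the m–vi interval produce the single-crossover classes N m VI and n M vi (72 + 69 = 141) plus the double crossovers (12).
RF(m–vi) = (141 + 12) / 800 = 153/800 = 0.1913 → 19.1 cM.

19.1 cM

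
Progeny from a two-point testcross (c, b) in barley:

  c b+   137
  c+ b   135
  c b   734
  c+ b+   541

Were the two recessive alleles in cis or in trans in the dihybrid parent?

The two most frequent classes are c+ b+ (541) and c b (734); these are the parental (non-recombinant) types.
So the F1 carried c+ b+ on one chromosome and c b on the other — the recessive alleles are on the same chromosome (cis / coupling).

cis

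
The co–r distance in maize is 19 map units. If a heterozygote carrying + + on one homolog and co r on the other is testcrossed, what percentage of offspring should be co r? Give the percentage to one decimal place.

A map distance of 19 map units corresponds to a recombination frequency of 0.190.
The F1 is + + / co r, so co r is a parental gamete class with expected frequency (1 − r)/2 = 0.810/2 = 0.4050.
That is 0.4050 = 40.5% of the progeny.

40.5%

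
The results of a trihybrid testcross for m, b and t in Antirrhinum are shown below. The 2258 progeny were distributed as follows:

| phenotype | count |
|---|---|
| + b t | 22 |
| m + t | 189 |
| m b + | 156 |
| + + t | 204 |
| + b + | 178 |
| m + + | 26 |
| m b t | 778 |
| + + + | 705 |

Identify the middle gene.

m

The two most frequent reciprocal classes, + + + and m b t, are the parental types, so the F1 was + + + / m b t.
The two rarest classes, m + + and + b t, are the double crossovers. Comparing them with the parentals, only the m allele has switched, so m is the middle locus and the order is b – m – t.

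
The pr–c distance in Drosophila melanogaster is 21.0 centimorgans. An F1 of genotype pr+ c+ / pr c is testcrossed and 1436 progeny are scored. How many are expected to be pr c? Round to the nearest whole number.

567

A map distance of 21.0 centimorgans corresponds to a recombination frequency of 0.210.
The F1 is pr+ c+ / pr c, so pr c is a parental gamete class with expected frequency (1 − r)/2 = 0.790/2 = 0.3950.
Expected number = 0.3950 × 1436 = 567.22 ≈ 567.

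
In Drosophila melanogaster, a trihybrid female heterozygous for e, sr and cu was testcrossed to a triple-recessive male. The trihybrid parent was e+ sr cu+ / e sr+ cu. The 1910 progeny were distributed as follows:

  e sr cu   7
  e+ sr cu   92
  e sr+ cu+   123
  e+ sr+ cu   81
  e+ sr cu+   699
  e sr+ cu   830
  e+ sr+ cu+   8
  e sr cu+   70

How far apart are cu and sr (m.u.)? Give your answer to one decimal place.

The two rarest classes, e+ sr+ cu+ and e sr cu, are the double crossovers. Comparing them with the parentals, only the sr allele has switched, so sr is the middle locus and the order is e – sr – cu.
Crossovers in the sr–cu interval produce the single-crossover classes e+ sr cu and e sr+ cu+ (92 + 123 = 215) plus the double crossovers (15).
RF(sr–cu) = (215 + 15) / 1910 = 230/1910 = 0.1204 → 12.0 m.u.

12.0 m.u.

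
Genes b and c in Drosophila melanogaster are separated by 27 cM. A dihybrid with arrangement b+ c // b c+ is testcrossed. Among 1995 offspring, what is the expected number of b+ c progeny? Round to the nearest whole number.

728

A map distance of 27 cM corresponds to a recombination frequency of 0.270.
The F1 is b+ c / b c+, so b+ c is a parental gamete class with expected frequency (1 − r)/2 = 0.730/2 = 0.3650.
Expected number = 0.3650 × 1995 = 728.17 ≈ 728.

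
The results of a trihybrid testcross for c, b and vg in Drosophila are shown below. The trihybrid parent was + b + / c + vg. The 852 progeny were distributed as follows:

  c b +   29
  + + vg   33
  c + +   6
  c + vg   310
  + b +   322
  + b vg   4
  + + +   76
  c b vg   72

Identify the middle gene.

vg

The two rarest classes, + b vg and c + +, are the double crossovers. Comparing them with the parentals, only the vg allele has switched, so vg is the middle locus and the order is b – vg – c.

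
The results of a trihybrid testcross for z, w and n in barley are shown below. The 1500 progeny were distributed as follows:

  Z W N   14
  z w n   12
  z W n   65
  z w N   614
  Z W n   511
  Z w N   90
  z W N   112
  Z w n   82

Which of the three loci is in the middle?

The two most frequent reciprocal classes, Z W n and z w N, are the parental types, so the F1 was Z W n / z w N.
The two rarest classes, Z W N and z w n, are the double crossovers. Comparing them with the parentals, only the n allele has switched, so n is the middle locus and the order is w – n – z.

n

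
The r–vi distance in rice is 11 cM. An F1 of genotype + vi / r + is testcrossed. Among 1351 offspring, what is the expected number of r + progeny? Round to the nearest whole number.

A map distance of 11 cM corresponds to a recombination frequency of 0.110.
The F1 is + vi / r +, so r + is a parental gamete class with expected frequency (1 − r)/2 = 0.890/2 = 0.4450.
Expected number = 0.4450 × 1351 = 601.20 ≈ 601.

601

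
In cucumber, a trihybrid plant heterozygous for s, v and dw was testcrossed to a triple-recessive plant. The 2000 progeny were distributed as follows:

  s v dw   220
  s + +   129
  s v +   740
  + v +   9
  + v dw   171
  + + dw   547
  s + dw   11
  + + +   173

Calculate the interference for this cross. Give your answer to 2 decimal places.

0.70

The two most frequent reciprocal classes, + + dw and s v +, are the parental types, so the F1 was + + dw / s v +.
The two rarest classes, s + dw and + v +, are the double crossovers. Comparing them with the parentals, only the s allele has switched, so s is the middle locus and the order is v – s – dw.
v–s: (300 + 20)/2000 = 0.1600; s–dw: (393 + 20)/2000 = 0.2065.
Expected DCO frequency = 0.1600 × 0.2065 ≈ 0.03304; observed = 20/2000 ≈ 0.01000.
Coefficient of coincidence = 0.01000/0.03304 ≈ 0.30; interference = 1 − 0.30 = 0.70.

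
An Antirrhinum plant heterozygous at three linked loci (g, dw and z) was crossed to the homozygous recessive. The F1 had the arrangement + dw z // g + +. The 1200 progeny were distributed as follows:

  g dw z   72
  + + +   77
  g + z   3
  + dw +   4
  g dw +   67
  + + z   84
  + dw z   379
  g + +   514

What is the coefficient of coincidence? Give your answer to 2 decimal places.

The two rarest classes, + dw + and g + z, are the double crossovers. Comparing them with the parentals, only the z allele has switched, so z is the middle locus and the order is g – z – dw.
g–z: (149 + 7)/1200 = 0.1300; z–dw: (151 + 7)/1200 = 0.1317.
Expected DCO frequency = 0.1300 × 0.1317 ≈ 0.01712; observed = 7/1200 ≈ 0.00583.
Coefficient of coincidence = 0.00583/0.01712 ≈ 0.34.

0.34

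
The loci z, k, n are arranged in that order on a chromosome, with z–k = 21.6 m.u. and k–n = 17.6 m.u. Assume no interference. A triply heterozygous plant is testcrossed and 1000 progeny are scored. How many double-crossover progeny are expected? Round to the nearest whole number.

38

Map distances give recombination frequencies of 0.216 and 0.176 for the two intervals.
With no interference, expected double-crossover frequency = 0.216 × 0.176 = 0.03802.
Expected number = 0.03802 × 1000 = 38.02 ≈ 38.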